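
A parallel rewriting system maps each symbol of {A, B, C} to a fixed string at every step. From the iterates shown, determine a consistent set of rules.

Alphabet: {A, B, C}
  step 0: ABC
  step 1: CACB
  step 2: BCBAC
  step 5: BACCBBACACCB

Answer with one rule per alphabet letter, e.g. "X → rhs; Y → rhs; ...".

A->C, B->AC, C->B

  step 1 ⇒ step 2: CACB ⇒ B·C·B·AC
    A ↦ C
    B ↦ AC
    C ↦ B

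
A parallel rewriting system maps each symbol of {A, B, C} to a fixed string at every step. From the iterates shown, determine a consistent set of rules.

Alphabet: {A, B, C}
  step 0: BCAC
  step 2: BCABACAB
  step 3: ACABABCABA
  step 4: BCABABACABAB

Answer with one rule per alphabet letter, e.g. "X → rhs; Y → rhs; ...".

A->B, B->A, C->CA

  step 3 ⇒ step 4: ACABABCABA ⇒ B·CA·B·A·B·A·CA·B·A·B
    A ↦ B
    B ↦ A
    C ↦ CA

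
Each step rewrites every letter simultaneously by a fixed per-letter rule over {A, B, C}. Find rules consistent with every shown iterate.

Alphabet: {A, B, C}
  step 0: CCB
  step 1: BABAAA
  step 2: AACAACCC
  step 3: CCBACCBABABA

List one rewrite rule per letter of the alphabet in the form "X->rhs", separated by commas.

A->C, B->AA, C->BA

  step 2 ⇒ step 3: AACAACCC ⇒ C·C·BA·C·C·BA·BA·BA
    A ↦ C
    C ↦ BA
  step 0 ⇒ step 1: CCB ⇒ BA·BA·AA
    B ↦ AA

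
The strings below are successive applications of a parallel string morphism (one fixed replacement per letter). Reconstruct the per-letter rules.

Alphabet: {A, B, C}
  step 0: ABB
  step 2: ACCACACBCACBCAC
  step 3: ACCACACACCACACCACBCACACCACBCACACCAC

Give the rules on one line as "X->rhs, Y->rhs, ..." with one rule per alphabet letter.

A->ACC, B->BC, C->AC

  step 2 ⇒ step 3: ACCACACBCACBCAC ⇒ ACC·AC·AC·ACC·AC·ACC·AC·BC·AC·ACC·AC·BC·AC·ACC·AC
    A ↦ ACC
    B ↦ BC
    C ↦ AC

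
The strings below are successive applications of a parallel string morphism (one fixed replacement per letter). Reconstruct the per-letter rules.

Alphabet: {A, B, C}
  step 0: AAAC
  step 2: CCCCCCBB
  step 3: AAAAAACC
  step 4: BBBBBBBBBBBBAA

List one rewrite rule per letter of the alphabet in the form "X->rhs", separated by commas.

A->BB, B->C, C->A

  step 3 ⇒ step 4: AAAAAACC ⇒ BB·BB·BB·BB·BB·BB·A·A
    A ↦ BB
    C ↦ A
  step 2 ⇒ step 3: CCCCCCBB ⇒ A·A·A·A·A·A·C·C
    B ↦ C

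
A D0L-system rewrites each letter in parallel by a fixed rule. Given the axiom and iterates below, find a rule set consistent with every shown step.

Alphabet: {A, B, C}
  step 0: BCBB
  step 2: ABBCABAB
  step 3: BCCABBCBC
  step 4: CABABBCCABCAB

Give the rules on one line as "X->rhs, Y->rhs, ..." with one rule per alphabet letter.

  step 3 ⇒ step 4: BCCABBCBC ⇒ C·AB·AB·B·C·C·AB·C·AB
    A ↦ B
    B ↦ C
    C ↦ AB

A->B, B->C, C->AB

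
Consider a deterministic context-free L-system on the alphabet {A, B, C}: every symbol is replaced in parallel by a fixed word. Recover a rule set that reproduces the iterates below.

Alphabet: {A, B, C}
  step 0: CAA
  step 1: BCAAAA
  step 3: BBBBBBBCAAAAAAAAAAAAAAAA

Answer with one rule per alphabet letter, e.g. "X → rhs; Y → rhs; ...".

A->AA, B->BB, C->BC

  step 0 ⇒ step 1: CAA ⇒ BC·AA·AA
    A ↦ AA
    C ↦ BC
    B ↦ BB  (constrained at step 1)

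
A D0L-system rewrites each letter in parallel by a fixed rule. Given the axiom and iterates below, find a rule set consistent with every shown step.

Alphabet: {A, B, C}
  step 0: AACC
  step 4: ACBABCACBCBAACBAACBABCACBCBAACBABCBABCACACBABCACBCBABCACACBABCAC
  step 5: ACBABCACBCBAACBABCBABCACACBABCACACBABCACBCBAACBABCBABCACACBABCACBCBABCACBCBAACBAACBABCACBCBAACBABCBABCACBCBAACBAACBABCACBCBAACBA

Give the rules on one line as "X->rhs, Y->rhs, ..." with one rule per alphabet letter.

  step 4 ⇒ step 5: ACBABCACBCBAACBAACBABCACBCBAACBABCBABCACACBABCACBCBABCACACBABCAC ⇒ AC·BA·BC·AC·BC·BA·AC·BA·BC·BA·BC·AC·AC·BA·BC·AC·AC·BA·BC·AC·BC·BA·AC·BA·BC·BA·BC·AC·AC·BA·BC·AC·BC·BA·BC·AC·BC·BA·AC·BA·AC·BA·BC·AC·BC·BA·AC·BA·BC·BA·BC·AC·BC·BA·AC·BA·AC·BA·BC·AC·BC·BA·AC·BA
    A ↦ AC
    B ↦ BC
    C ↦ BA

A->AC, B->BC, C->BA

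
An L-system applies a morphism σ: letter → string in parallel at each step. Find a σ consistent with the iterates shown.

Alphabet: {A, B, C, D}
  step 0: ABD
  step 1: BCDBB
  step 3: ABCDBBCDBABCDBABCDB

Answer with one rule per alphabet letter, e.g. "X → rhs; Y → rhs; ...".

A->B, B->CDB, C->A, D->B

  step 0 ⇒ step 1: ABD ⇒ B·CDB·B
    A ↦ B
    B ↦ CDB
    D ↦ B
    C ↦ A  (constrained at step 1)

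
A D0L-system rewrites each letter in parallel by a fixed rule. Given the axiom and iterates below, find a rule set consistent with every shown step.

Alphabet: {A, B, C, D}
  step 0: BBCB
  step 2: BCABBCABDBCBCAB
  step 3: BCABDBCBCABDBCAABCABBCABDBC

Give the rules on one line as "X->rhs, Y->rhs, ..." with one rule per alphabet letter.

  step 2 ⇒ step 3: BCABBCABDBCBCAB ⇒ BC·AB·D·BC·BC·AB·D·BC·AA·BC·AB·BC·AB·D·BC
    A ↦ D
    B ↦ BC
    C ↦ AB
    D ↦ AA

A->D, B->BC, C->AB, D->AA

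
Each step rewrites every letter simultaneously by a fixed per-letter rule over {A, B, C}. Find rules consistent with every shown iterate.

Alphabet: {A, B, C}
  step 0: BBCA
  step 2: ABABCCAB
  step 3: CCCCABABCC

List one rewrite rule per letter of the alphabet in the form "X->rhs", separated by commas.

  step 2 ⇒ step 3: ABABCCAB ⇒ C·C·C·C·AB·AB·C·C
    A ↦ C
    B ↦ C
    C ↦ AB

A->C, B->C, C->AB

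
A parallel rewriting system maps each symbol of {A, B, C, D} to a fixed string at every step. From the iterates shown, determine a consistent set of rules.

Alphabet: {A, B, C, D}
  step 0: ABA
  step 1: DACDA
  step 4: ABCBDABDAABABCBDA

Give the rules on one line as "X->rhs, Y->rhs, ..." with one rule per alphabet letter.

A->DA, B->C, C->AB, D->B

  step 0 ⇒ step 1: ABA ⇒ DA·C·DA
    A ↦ DA
    B ↦ C
    C ↦ AB  (constrained at step 1)
    D ↦ B  (constrained at step 1)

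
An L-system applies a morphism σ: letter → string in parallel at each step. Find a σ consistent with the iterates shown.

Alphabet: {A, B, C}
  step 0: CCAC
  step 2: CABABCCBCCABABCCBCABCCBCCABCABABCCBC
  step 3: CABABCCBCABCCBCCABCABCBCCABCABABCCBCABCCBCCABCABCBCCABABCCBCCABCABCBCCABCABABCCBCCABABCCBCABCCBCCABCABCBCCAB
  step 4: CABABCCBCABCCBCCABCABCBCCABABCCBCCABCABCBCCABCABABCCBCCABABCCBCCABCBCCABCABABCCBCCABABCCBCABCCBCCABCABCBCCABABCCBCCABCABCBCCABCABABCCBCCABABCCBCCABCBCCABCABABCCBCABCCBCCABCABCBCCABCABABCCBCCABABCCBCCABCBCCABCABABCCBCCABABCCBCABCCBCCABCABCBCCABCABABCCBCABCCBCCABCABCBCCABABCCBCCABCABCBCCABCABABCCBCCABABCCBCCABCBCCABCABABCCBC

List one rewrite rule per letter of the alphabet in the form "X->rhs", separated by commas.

A->ABC, B->CBC, C->CAB

  step 3 ⇒ step 4: CABABCCBCABCCBCCABCABCBCCABCABABCCBCABCCBCCABCABCBCCABABCCBCCABCABCBCCABCABABCCBCCABABCCBCABCCBCCABCABCBCCAB ⇒ CAB·ABC·CBC·ABC·CBC·CAB·CAB·CBC·CAB·ABC·CBC·CAB·CAB·CBC·CAB·CAB·ABC·CBC·CAB·ABC·CBC·CAB·CBC·CAB·CAB·ABC·CBC·CAB·ABC·CBC·ABC·CBC·CAB·CAB·CBC·CAB·ABC·CBC·CAB·CAB·CBC·CAB·CAB·ABC·CBC·CAB·ABC·CBC·CAB·CBC·CAB·CAB·ABC·CBC·ABC·CBC·CAB·CAB·CBC·CAB·CAB·ABC·CBC·CAB·ABC·CBC·CAB·CBC·CAB·CAB·ABC·CBC·CAB·ABC·CBC·ABC·CBC·CAB·CAB·CBC·CAB·CAB·ABC·CBC·ABC·CBC·CAB·CAB·CBC·CAB·ABC·CBC·CAB·CAB·CBC·CAB·CAB·ABC·CBC·CAB·ABC·CBC·CAB·CBC·CAB·CAB·ABC·CBC
    A ↦ ABC
    B ↦ CBC
    C ↦ CAB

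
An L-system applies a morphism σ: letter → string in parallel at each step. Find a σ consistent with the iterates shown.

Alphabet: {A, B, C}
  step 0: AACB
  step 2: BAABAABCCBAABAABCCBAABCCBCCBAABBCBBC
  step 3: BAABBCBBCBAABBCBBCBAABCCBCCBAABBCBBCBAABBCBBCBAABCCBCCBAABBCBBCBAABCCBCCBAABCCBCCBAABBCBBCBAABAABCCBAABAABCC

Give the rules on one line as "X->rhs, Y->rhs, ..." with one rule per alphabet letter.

A->BBC, B->BAA, C->BCC

  step 2 ⇒ step 3: BAABAABCCBAABAABCCBAABCCBCCBAABBCBBC ⇒ BAA·BBC·BBC·BAA·BBC·BBC·BAA·BCC·BCC·BAA·BBC·BBC·BAA·BBC·BBC·BAA·BCC·BCC·BAA·BBC·BBC·BAA·BCC·BCC·BAA·BCC·BCC·BAA·BBC·BBC·BAA·BAA·BCC·BAA·BAA·BCC
    A ↦ BBC
    B ↦ BAA
    C ↦ BCC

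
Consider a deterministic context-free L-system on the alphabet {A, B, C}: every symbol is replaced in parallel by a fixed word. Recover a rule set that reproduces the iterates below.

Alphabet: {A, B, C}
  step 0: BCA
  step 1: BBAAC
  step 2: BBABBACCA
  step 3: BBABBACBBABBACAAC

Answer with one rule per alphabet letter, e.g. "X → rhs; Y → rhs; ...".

A->C, B->BBA, C->A

  step 2 ⇒ step 3: BBABBACCA ⇒ BBA·BBA·C·BBA·BBA·C·A·A·C
    A ↦ C
    B ↦ BBA
    C ↦ A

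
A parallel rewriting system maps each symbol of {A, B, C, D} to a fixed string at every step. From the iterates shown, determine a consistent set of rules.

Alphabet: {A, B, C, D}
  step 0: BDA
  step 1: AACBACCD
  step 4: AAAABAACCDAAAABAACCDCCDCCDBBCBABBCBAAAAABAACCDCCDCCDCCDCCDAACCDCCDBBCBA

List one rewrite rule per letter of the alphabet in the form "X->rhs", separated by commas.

  step 0 ⇒ step 1: BDA ⇒ AA·CBA·CCD
    A ↦ CCD
    B ↦ AA
    D ↦ CBA
    C ↦ B  (constrained at step 1)

A->CCD, B->AA, C->B, D->CBA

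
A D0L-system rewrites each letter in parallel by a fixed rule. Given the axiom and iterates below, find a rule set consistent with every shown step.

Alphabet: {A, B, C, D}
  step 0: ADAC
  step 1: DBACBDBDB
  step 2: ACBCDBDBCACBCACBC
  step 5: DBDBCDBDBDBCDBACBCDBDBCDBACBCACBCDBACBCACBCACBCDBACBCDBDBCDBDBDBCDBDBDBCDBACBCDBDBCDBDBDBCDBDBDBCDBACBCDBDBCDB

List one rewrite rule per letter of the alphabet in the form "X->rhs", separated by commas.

  step 1 ⇒ step 2: DBACBDBDB ⇒ ACB·C·DB·DB·C·ACB·C·ACB·C
    A ↦ DB
    B ↦ C
    C ↦ DB
    D ↦ ACB

A->DB, B->C, C->DB, D->ACB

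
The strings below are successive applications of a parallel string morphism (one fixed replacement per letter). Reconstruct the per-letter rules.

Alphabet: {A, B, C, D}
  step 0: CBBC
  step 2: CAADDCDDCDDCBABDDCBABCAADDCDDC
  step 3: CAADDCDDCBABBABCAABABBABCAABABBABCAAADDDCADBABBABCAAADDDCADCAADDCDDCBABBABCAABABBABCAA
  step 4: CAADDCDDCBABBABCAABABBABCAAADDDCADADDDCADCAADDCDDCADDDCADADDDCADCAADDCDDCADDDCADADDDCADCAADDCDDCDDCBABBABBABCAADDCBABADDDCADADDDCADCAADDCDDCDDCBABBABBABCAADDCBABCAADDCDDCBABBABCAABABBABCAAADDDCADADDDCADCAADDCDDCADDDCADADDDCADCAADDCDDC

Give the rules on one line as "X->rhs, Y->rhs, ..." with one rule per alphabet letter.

A->DDC, B->AD, C->CAA, D->BAB

  step 3 ⇒ step 4: CAADDCDDCBABBABCAABABBABCAABABBABCAAADDDCADBABBABCAAADDDCADCAADDCDDCBABBABCAABABBABCAA ⇒ CAA·DDC·DDC·BAB·BAB·CAA·BAB·BAB·CAA·AD·DDC·AD·AD·DDC·AD·CAA·DDC·DDC·AD·DDC·AD·AD·DDC·AD·CAA·DDC·DDC·AD·DDC·AD·AD·DDC·AD·CAA·DDC·DDC·DDC·BAB·BAB·BAB·CAA·DDC·BAB·AD·DDC·AD·AD·DDC·AD·CAA·DDC·DDC·DDC·BAB·BAB·BAB·CAA·DDC·BAB·CAA·DDC·DDC·BAB·BAB·CAA·BAB·BAB·CAA·AD·DDC·AD·AD·DDC·AD·CAA·DDC·DDC·AD·DDC·AD·AD·DDC·AD·CAA·DDC·DDC
    A ↦ DDC
    B ↦ AD
    C ↦ CAA
    D ↦ BAB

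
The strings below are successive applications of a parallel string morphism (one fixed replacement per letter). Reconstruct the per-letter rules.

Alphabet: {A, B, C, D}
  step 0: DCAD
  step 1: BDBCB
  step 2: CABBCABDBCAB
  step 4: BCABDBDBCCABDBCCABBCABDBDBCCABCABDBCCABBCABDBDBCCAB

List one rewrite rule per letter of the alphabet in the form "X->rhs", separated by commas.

  step 1 ⇒ step 2: BDBCB ⇒ CAB·B·CAB·DB·CAB
    B ↦ CAB
    C ↦ DB
    D ↦ B
  step 0 ⇒ step 1: DCAD ⇒ B·DB·C·B
    A ↦ C

A->C, B->CAB, C->DB, D->B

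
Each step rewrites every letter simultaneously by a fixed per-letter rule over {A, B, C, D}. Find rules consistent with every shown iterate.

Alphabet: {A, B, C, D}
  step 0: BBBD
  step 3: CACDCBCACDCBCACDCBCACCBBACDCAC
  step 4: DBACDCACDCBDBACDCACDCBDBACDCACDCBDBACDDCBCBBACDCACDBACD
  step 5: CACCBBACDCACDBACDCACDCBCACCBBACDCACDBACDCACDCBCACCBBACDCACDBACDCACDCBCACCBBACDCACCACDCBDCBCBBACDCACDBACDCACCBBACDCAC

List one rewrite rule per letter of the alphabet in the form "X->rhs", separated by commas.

  step 4 ⇒ step 5: DBACDCACDCBDBACDCACDCBDBACDCACDCBDBACDDCBCBBACDCACDBACD ⇒ CAC·CB·BAC·D·CAC·D·BAC·D·CAC·D·CB·CAC·CB·BAC·D·CAC·D·BAC·D·CAC·D·CB·CAC·CB·BAC·D·CAC·D·BAC·D·CAC·D·CB·CAC·CB·BAC·D·CAC·CAC·D·CB·D·CB·CB·BAC·D·CAC·D·BAC·D·CAC·CB·BAC·D·CAC
    A ↦ BAC
    B ↦ CB
    C ↦ D
    D ↦ CAC

A->BAC, B->CB, C->D, D->CAC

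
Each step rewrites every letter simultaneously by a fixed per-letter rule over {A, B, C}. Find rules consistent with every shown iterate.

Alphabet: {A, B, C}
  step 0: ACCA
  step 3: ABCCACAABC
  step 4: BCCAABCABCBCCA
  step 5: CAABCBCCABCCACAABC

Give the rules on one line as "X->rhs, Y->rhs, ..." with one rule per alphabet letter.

A->BC, B->C, C->A

  step 4 ⇒ step 5: BCCAABCABCBCCA ⇒ C·A·A·BC·BC·C·A·BC·C·A·C·A·A·BC
    A ↦ BC
    B ↦ C
    C ↦ A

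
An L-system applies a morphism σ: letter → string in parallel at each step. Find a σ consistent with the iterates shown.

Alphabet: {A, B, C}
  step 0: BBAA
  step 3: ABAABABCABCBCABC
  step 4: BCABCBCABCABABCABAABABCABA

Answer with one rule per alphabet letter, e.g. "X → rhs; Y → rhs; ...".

  step 3 ⇒ step 4: ABAABABCABCBCABC ⇒ BC·A·BC·BC·A·BC·A·BA·BC·A·BA·A·BA·BC·A·BA
    A ↦ BC
    B ↦ A
    C ↦ BA

A->BC, B->A, C->BA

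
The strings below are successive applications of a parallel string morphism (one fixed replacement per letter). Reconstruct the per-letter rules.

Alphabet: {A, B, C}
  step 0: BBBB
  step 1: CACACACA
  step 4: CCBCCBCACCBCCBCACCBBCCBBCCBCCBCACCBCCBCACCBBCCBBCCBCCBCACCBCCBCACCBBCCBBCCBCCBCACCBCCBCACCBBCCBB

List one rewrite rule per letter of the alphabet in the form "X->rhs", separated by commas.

  step 0 ⇒ step 1: BBBB ⇒ CA·CA·CA·CA
    B ↦ CA
    A ↦ B  (constrained at step 1)
    C ↦ CCB  (constrained at step 1)

A->B, B->CA, C->CCB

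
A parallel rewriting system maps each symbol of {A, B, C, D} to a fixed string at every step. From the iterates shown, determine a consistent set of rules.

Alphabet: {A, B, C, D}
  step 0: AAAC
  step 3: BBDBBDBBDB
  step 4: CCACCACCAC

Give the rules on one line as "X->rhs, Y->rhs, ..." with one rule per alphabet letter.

  step 3 ⇒ step 4: BBDBBDBBDB ⇒ C·C·A·C·C·A·C·C·A·C
    B ↦ C
    D ↦ A
    A ↦ BD  (constrained at step 0)
    C ↦ B  (constrained at step 0)

A->BD, B->C, C->B, D->A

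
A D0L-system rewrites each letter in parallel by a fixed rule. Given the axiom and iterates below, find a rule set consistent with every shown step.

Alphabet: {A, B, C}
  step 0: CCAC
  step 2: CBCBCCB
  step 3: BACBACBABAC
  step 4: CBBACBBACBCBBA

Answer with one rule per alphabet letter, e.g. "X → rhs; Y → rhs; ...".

A->B, B->C, C->BA

  step 3 ⇒ step 4: BACBACBABAC ⇒ C·B·BA·C·B·BA·C·B·C·B·BA
    A ↦ B
    B ↦ C
    C ↦ BA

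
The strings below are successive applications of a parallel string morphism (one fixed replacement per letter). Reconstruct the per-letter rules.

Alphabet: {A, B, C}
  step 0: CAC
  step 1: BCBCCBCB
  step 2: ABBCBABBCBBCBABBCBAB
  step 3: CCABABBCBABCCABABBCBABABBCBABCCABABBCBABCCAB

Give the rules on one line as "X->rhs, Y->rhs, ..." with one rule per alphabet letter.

A->CC, B->AB, C->BCB

  step 2 ⇒ step 3: ABBCBABBCBBCBABBCBAB ⇒ CC·AB·AB·BCB·AB·CC·AB·AB·BCB·AB·AB·BCB·AB·CC·AB·AB·BCB·AB·CC·AB
    A ↦ CC
    B ↦ AB
    C ↦ BCB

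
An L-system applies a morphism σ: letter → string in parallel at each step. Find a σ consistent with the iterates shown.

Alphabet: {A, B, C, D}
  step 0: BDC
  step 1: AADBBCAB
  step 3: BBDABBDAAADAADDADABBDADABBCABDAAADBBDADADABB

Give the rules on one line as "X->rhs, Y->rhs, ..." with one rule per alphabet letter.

  step 0 ⇒ step 1: BDC ⇒ AAD·BB·CAB
    B ↦ AAD
    C ↦ CAB
    D ↦ BB
    A ↦ DA  (constrained at step 1)

A->DA, B->AAD, C->CAB, D->BB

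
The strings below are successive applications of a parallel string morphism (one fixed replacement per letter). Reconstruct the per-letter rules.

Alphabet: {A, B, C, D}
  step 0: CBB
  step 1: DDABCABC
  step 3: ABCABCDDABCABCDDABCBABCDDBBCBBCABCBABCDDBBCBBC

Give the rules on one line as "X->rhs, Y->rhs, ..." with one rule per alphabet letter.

  step 0 ⇒ step 1: CBB ⇒ DD·ABC·ABC
    B ↦ ABC
    C ↦ DD
    A ↦ B  (constrained at step 1)
    D ↦ BBC  (constrained at step 1)

A->B, B->ABC, C->DD, D->BBC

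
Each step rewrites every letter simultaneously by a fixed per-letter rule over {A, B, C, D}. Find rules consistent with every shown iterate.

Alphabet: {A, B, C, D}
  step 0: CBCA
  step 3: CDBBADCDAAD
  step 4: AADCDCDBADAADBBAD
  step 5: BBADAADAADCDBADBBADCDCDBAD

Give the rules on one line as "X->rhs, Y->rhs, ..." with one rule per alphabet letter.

  step 4 ⇒ step 5: AADCDCDBADAADBBAD ⇒ B·B·AD·A·AD·A·AD·CD·B·AD·B·B·AD·CD·CD·B·AD
    A ↦ B
    B ↦ CD
    C ↦ A
    D ↦ AD

A->B, B->CD, C->A, D->AD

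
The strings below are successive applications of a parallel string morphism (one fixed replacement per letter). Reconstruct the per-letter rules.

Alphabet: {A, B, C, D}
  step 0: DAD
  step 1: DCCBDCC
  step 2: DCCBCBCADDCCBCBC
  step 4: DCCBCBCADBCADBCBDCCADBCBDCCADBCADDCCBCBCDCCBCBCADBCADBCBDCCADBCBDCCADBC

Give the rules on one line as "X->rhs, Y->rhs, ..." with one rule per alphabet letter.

  step 1 ⇒ step 2: DCCBDCC ⇒ DCC·BC·BC·AD·DCC·BC·BC
    B ↦ AD
    C ↦ BC
    D ↦ DCC
  step 0 ⇒ step 1: DAD ⇒ DCC·B·DCC
    A ↦ B

A->B, B->AD, C->BC, D->DCC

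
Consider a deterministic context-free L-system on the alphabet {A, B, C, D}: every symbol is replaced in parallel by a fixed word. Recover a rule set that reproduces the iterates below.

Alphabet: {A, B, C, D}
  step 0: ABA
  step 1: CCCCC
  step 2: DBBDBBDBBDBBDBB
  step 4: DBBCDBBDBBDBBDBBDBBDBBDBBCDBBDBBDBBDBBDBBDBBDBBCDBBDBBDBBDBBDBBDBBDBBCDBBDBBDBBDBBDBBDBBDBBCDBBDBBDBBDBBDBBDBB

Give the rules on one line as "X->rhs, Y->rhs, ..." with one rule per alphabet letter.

  step 1 ⇒ step 2: CCCCC ⇒ DBB·DBB·DBB·DBB·DBB
    C ↦ DBB
  step 0 ⇒ step 1: ABA ⇒ C·CCC·C
    A ↦ C
  step 0 ⇒ step 1: ABA ⇒ C·CCC·C
    B ↦ CCC
    D ↦ CA  (constrained at step 2)

A->C, B->CCC, C->DBB, D->CA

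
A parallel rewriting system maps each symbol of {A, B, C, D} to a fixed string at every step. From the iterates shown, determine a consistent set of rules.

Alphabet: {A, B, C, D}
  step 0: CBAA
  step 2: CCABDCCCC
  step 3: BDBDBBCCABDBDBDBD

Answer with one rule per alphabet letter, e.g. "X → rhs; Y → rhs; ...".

A->BB, B->C, C->BD, D->CA

  step 2 ⇒ step 3: CCABDCCCC ⇒ BD·BD·BB·C·CA·BD·BD·BD·BD
    A ↦ BB
    B ↦ C
    C ↦ BD
    D ↦ CA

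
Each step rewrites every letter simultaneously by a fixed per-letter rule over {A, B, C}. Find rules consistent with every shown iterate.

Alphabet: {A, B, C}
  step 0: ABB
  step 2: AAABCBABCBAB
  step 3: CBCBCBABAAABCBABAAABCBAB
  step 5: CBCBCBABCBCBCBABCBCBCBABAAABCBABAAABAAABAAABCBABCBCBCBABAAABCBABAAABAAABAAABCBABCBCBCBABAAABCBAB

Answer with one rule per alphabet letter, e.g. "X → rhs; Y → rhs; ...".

A->CB, B->AB, C->AA

  step 2 ⇒ step 3: AAABCBABCBAB ⇒ CB·CB·CB·AB·AA·AB·CB·AB·AA·AB·CB·AB
    A ↦ CB
    B ↦ AB
    C ↦ AA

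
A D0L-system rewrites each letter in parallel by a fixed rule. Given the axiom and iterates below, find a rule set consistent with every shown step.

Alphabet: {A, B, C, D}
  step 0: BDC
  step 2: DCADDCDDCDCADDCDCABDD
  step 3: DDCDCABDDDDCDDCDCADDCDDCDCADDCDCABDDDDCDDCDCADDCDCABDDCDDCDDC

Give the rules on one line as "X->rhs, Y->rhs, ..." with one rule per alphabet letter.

  step 2 ⇒ step 3: DCADDCDDCDCADDCDCABDD ⇒ DDC·DCA·BDD·DDC·DDC·DCA·DDC·DDC·DCA·DDC·DCA·BDD·DDC·DDC·DCA·DDC·DCA·BDD·C·DDC·DDC
    A ↦ BDD
    B ↦ C
    C ↦ DCA
    D ↦ DDC

A->BDD, B->C, C->DCA, D->DDC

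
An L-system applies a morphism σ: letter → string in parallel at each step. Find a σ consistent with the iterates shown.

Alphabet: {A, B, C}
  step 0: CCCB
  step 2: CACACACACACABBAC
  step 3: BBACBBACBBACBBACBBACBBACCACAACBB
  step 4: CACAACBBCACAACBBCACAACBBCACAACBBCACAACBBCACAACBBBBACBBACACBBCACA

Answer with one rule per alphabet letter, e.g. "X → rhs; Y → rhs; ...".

A->AC, B->CA, C->BB

  step 3 ⇒ step 4: BBACBBACBBACBBACBBACBBACCACAACBB ⇒ CA·CA·AC·BB·CA·CA·AC·BB·CA·CA·AC·BB·CA·CA·AC·BB·CA·CA·AC·BB·CA·CA·AC·BB·BB·AC·BB·AC·AC·BB·CA·CA
    A ↦ AC
    B ↦ CA
    C ↦ BB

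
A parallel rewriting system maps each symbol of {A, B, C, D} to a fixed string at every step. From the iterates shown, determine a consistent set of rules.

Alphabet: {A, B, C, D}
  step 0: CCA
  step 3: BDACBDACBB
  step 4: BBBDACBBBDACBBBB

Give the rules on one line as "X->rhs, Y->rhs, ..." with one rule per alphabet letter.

A->D, B->BB, C->AC, D->B

  step 3 ⇒ step 4: BDACBDACBB ⇒ BB·B·D·AC·BB·B·D·AC·BB·BB
    A ↦ D
    B ↦ BB
    C ↦ AC
    D ↦ B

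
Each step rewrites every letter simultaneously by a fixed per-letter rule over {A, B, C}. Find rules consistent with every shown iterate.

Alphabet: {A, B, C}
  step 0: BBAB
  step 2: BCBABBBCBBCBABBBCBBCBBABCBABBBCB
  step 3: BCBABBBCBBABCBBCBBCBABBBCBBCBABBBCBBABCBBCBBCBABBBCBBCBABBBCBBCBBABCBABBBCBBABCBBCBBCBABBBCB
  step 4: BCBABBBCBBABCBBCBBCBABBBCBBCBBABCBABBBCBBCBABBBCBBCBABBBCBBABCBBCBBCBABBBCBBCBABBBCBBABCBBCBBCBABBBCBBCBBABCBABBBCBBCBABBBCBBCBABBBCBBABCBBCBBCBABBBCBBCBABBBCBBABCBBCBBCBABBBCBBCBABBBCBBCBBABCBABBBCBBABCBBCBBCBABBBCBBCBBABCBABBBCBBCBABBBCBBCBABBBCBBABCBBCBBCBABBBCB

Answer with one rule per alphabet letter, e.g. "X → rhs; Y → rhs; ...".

A->BA, B->BCB, C->ABB

  step 3 ⇒ step 4: BCBABBBCBBABCBBCBBCBABBBCBBCBABBBCBBABCBBCBBCBABBBCBBCBABBBCBBCBBABCBABBBCBBABCBBCBBCBABBBCB ⇒ BCB·ABB·BCB·BA·BCB·BCB·BCB·ABB·BCB·BCB·BA·BCB·ABB·BCB·BCB·ABB·BCB·BCB·ABB·BCB·BA·BCB·BCB·BCB·ABB·BCB·BCB·ABB·BCB·BA·BCB·BCB·BCB·ABB·BCB·BCB·BA·BCB·ABB·BCB·BCB·ABB·BCB·BCB·ABB·BCB·BA·BCB·BCB·BCB·ABB·BCB·BCB·ABB·BCB·BA·BCB·BCB·BCB·ABB·BCB·BCB·ABB·BCB·BCB·BA·BCB·ABB·BCB·BA·BCB·BCB·BCB·ABB·BCB·BCB·BA·BCB·ABB·BCB·BCB·ABB·BCB·BCB·ABB·BCB·BA·BCB·BCB·BCB·ABB·BCB
    A ↦ BA
    B ↦ BCB
    C ↦ ABB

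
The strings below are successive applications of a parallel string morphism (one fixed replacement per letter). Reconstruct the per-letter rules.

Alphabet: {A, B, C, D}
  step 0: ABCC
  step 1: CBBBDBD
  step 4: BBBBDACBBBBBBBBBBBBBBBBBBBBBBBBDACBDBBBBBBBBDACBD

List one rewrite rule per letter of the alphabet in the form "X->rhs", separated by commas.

A->C, B->BB, C->BD, D->DA

  step 0 ⇒ step 1: ABCC ⇒ C·BB·BD·BD
    A ↦ C
    B ↦ BB
    C ↦ BD
    D ↦ DA  (constrained at step 1)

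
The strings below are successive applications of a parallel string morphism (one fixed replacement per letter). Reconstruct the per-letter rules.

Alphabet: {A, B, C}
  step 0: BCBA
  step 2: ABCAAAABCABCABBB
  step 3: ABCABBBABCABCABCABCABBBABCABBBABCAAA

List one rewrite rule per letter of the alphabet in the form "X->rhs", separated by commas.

  step 2 ⇒ step 3: ABCAAAABCABCABBB ⇒ ABC·A·BBB·ABC·ABC·ABC·ABC·A·BBB·ABC·A·BBB·ABC·A·A·A
    A ↦ ABC
    B ↦ A
    C ↦ BBB

A->ABC, B->A, C->BBB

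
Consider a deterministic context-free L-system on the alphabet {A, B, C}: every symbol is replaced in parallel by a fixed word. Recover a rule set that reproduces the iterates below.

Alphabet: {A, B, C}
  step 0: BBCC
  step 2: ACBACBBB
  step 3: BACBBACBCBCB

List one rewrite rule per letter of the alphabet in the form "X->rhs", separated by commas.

  step 2 ⇒ step 3: ACBACBBB ⇒ B·A·CB·B·A·CB·CB·CB
    A ↦ B
    B ↦ CB
    C ↦ A

A->B, B->CB, C->A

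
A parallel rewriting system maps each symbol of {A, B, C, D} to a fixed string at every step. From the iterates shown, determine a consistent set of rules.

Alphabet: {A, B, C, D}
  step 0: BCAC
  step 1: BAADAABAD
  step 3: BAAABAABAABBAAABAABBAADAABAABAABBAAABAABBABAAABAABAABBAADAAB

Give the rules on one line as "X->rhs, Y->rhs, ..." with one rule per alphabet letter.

A->AAB, B->BA, C->AD, D->CA

  step 0 ⇒ step 1: BCAC ⇒ BA·AD·AAB·AD
    A ↦ AAB
    B ↦ BA
    C ↦ AD
    D ↦ CA  (constrained at step 1)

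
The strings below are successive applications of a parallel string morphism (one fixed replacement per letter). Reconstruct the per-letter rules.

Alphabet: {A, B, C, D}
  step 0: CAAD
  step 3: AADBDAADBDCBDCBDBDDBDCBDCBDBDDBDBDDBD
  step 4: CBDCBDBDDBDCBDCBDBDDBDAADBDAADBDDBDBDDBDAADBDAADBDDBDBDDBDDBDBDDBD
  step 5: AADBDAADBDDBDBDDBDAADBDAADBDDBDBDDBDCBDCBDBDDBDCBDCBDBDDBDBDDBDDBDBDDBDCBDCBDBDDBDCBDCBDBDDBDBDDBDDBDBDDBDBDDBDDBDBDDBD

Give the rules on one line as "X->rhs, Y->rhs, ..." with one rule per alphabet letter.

A->CBD, B->D, C->AA, D->BD

  step 4 ⇒ step 5: CBDCBDBDDBDCBDCBDBDDBDAADBDAADBDDBDBDDBDAADBDAADBDDBDBDDBDDBDBDDBD ⇒ AA·D·BD·AA·D·BD·D·BD·BD·D·BD·AA·D·BD·AA·D·BD·D·BD·BD·D·BD·CBD·CBD·BD·D·BD·CBD·CBD·BD·D·BD·BD·D·BD·D·BD·BD·D·BD·CBD·CBD·BD·D·BD·CBD·CBD·BD·D·BD·BD·D·BD·D·BD·BD·D·BD·BD·D·BD·D·BD·BD·D·BD
    A ↦ CBD
    B ↦ D
    C ↦ AA
    D ↦ BD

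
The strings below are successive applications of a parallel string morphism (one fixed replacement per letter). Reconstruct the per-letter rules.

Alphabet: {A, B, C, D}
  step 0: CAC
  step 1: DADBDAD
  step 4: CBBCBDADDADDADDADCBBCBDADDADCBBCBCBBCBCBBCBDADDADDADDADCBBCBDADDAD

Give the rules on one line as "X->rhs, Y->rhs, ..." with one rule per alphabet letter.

  step 0 ⇒ step 1: CAC ⇒ DAD·B·DAD
    A ↦ B
    C ↦ DAD
    B ↦ CC  (constrained at step 1)
    D ↦ CB  (constrained at step 1)

A->B, B->CC, C->DAD, D->CB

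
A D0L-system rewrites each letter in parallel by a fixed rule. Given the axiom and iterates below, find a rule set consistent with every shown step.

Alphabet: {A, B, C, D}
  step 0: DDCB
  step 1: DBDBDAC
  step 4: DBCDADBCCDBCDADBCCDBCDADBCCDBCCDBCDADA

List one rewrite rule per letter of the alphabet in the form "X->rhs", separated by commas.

  step 0 ⇒ step 1: DDCB ⇒ DB·DB·DA·C
    B ↦ C
    C ↦ DA
    D ↦ DB
    A ↦ CC  (constrained at step 1)

A->CC, B->C, C->DA, D->DB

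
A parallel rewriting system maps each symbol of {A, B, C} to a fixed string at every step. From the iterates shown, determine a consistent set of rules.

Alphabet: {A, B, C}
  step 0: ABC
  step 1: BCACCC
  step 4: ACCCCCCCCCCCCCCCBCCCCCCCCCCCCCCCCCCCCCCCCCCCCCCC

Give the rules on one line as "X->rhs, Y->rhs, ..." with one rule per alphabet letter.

A->BC, B->AC, C->CC

  step 0 ⇒ step 1: ABC ⇒ BC·AC·CC
    A ↦ BC
    B ↦ AC
    C ↦ CC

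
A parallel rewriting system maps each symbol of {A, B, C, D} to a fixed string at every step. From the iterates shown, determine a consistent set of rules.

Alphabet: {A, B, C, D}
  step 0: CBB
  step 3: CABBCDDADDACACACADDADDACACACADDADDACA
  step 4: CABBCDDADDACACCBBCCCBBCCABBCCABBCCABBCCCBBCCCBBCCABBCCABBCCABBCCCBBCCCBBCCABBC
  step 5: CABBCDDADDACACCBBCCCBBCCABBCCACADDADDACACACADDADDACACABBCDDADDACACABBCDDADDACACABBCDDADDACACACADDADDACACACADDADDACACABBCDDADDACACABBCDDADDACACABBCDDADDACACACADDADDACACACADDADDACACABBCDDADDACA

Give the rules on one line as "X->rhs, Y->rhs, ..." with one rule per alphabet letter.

  step 4 ⇒ step 5: CABBCDDADDACACCBBCCCBBCCABBCCABBCCABBCCCBBCCCBBCCABBCCABBCCABBCCCBBCCCBBCCABBC ⇒ CA·BBC·DDA·DDA·CA·C·C·BBC·C·C·BBC·CA·BBC·CA·CA·DDA·DDA·CA·CA·CA·DDA·DDA·CA·CA·BBC·DDA·DDA·CA·CA·BBC·DDA·DDA·CA·CA·BBC·DDA·DDA·CA·CA·CA·DDA·DDA·CA·CA·CA·DDA·DDA·CA·CA·BBC·DDA·DDA·CA·CA·BBC·DDA·DDA·CA·CA·BBC·DDA·DDA·CA·CA·CA·DDA·DDA·CA·CA·CA·DDA·DDA·CA·CA·BBC·DDA·DDA·CA
    A ↦ BBC
    B ↦ DDA
    C ↦ CA
    D ↦ C

A->BBC, B->DDA, C->CA, D->C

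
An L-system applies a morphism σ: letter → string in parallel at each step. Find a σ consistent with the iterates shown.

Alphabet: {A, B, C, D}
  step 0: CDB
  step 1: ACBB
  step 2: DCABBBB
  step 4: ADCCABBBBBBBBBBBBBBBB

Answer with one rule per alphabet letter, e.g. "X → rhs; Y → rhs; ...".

  step 1 ⇒ step 2: ACBB ⇒ DC·A·BB·BB
    A ↦ DC
    B ↦ BB
    C ↦ A
  step 0 ⇒ step 1: CDB ⇒ A·C·BB
    D ↦ C

A->DC, B->BB, C->A, D->C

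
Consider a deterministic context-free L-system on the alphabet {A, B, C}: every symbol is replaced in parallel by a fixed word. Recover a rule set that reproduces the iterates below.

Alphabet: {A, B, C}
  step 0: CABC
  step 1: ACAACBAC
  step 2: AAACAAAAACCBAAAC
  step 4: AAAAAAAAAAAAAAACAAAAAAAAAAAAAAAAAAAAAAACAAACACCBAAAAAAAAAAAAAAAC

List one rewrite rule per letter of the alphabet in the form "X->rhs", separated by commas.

A->AA, B->CB, C->AC

  step 1 ⇒ step 2: ACAACBAC ⇒ AA·AC·AA·AA·AC·CB·AA·AC
    A ↦ AA
    B ↦ CB
    C ↦ AC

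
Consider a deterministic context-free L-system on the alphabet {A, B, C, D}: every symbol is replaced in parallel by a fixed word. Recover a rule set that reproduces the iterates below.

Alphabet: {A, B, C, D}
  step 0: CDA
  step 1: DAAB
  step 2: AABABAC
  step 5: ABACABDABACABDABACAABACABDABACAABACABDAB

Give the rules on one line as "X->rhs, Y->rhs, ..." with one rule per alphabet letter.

A->AB, B->AC, C->D, D->A

  step 1 ⇒ step 2: DAAB ⇒ A·AB·AB·AC
    A ↦ AB
    B ↦ AC
    D ↦ A
  step 0 ⇒ step 1: CDA ⇒ D·A·AB
    C ↦ D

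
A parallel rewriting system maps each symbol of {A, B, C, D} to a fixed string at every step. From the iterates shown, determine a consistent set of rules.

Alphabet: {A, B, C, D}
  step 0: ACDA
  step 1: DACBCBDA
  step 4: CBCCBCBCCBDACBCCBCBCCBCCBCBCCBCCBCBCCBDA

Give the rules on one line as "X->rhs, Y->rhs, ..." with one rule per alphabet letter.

  step 0 ⇒ step 1: ACDA ⇒ DA·CB·CB·DA
    A ↦ DA
    C ↦ CB
    D ↦ CB
    B ↦ C  (constrained at step 1)

A->DA, B->C, C->CB, D->CB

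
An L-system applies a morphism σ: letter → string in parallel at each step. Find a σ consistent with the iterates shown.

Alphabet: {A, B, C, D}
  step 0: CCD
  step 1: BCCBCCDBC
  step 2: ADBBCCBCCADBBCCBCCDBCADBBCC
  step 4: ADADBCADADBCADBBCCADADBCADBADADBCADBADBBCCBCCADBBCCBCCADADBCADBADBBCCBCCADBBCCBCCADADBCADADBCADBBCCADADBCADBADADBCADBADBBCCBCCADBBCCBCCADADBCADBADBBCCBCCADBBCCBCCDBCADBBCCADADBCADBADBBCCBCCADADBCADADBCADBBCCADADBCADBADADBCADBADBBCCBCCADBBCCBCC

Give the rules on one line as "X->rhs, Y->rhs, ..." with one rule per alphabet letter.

A->ADA, B->ADB, C->BCC, D->DBC

  step 1 ⇒ step 2: BCCBCCDBC ⇒ ADB·BCC·BCC·ADB·BCC·BCC·DBC·ADB·BCC
    B ↦ ADB
    C ↦ BCC
    D ↦ DBC
    A ↦ ADA  (constrained at step 2)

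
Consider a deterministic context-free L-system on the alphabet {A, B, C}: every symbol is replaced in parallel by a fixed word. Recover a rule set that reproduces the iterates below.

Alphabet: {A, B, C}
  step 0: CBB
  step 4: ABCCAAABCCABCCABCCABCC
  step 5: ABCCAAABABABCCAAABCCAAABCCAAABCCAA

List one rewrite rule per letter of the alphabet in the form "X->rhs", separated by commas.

  step 4 ⇒ step 5: ABCCAAABCCABCCABCCABCC ⇒ AB·CC·A·A·AB·AB·AB·CC·A·A·AB·CC·A·A·AB·CC·A·A·AB·CC·A·A
    A ↦ AB
    B ↦ CC
    C ↦ A

A->AB, B->CC, C->A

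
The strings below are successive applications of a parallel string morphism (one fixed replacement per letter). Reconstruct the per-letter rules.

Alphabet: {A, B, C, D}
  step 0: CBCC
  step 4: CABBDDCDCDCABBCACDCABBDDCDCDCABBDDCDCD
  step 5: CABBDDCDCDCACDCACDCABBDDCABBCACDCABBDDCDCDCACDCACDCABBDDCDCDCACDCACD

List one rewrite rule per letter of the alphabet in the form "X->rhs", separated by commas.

A->BB, B->D, C->CA, D->CD

  step 4 ⇒ step 5: CABBDDCDCDCABBCACDCABBDDCDCDCABBDDCDCD ⇒ CA·BB·D·D·CD·CD·CA·CD·CA·CD·CA·BB·D·D·CA·BB·CA·CD·CA·BB·D·D·CD·CD·CA·CD·CA·CD·CA·BB·D·D·CD·CD·CA·CD·CA·CD
    A ↦ BB
    B ↦ D
    C ↦ CA
    D ↦ CD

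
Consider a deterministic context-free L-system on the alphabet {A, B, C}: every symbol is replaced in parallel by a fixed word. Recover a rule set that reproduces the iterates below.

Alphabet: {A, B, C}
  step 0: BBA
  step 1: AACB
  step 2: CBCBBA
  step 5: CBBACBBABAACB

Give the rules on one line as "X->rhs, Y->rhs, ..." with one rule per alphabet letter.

A->CB, B->A, C->B

  step 1 ⇒ step 2: AACB ⇒ CB·CB·B·A
    A ↦ CB
    B ↦ A
    C ↦ B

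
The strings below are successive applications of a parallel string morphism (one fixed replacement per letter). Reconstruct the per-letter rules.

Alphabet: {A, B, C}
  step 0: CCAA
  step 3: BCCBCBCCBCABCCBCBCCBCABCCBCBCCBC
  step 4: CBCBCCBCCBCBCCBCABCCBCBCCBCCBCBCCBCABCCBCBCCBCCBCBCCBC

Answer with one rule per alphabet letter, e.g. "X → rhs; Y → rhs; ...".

  step 3 ⇒ step 4: BCCBCBCCBCABCCBCBCCBCABCCBCBCCBC ⇒ C·BC·BC·C·BC·C·BC·BC·C·BC·ABC·C·BC·BC·C·BC·C·BC·BC·C·BC·ABC·C·BC·BC·C·BC·C·BC·BC·C·BC
    A ↦ ABC
    B ↦ C
    C ↦ BC

A->ABC, B->C, C->BC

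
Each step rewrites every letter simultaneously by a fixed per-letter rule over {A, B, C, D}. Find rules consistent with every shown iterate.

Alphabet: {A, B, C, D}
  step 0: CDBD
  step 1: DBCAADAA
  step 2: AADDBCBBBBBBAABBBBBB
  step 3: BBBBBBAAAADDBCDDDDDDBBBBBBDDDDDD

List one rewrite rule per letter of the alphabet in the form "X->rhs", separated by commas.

A->BBB, B->D, C->DBC, D->AA

  step 2 ⇒ step 3: AADDBCBBBBBBAABBBBBB ⇒ BBB·BBB·AA·AA·D·DBC·D·D·D·D·D·D·BBB·BBB·D·D·D·D·D·D
    A ↦ BBB
    B ↦ D
    C ↦ DBC
    D ↦ AA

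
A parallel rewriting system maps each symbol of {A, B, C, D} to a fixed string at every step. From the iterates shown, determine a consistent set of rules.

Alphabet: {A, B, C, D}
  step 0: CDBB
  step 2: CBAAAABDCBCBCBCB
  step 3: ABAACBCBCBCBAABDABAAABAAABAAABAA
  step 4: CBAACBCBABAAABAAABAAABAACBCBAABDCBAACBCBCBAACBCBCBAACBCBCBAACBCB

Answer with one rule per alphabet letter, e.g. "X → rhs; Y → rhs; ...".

A->CB, B->AA, C->AB, D->BD

  step 3 ⇒ step 4: ABAACBCBCBCBAABDABAAABAAABAAABAA ⇒ CB·AA·CB·CB·AB·AA·AB·AA·AB·AA·AB·AA·CB·CB·AA·BD·CB·AA·CB·CB·CB·AA·CB·CB·CB·AA·CB·CB·CB·AA·CB·CB
    A ↦ CB
    B ↦ AA
    C ↦ AB
    D ↦ BD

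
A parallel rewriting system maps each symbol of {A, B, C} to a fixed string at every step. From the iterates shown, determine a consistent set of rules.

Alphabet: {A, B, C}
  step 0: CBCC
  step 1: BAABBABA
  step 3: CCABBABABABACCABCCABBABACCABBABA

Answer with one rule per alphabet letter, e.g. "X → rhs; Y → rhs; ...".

A->CC, B->AB, C->BA

  step 0 ⇒ step 1: CBCC ⇒ BA·AB·BA·BA
    B ↦ AB
    C ↦ BA
    A ↦ CC  (constrained at step 1)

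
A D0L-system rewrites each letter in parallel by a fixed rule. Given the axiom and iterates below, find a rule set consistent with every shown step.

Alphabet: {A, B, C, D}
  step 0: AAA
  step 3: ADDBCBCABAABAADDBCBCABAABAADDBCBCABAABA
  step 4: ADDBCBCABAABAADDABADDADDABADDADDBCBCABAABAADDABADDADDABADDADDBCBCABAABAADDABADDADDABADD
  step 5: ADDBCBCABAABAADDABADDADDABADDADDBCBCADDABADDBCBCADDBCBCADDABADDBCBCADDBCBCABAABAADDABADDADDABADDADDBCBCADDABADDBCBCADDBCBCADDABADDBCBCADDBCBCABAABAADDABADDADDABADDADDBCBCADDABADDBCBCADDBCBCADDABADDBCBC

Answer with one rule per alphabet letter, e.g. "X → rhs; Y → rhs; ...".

  step 4 ⇒ step 5: ADDBCBCABAABAADDABADDADDABADDADDBCBCABAABAADDABADDADDABADDADDBCBCABAABAADDABADDADDABADD ⇒ ADD·BC·BC·AB·A·AB·A·ADD·AB·ADD·ADD·AB·ADD·ADD·BC·BC·ADD·AB·ADD·BC·BC·ADD·BC·BC·ADD·AB·ADD·BC·BC·ADD·BC·BC·AB·A·AB·A·ADD·AB·ADD·ADD·AB·ADD·ADD·BC·BC·ADD·AB·ADD·BC·BC·ADD·BC·BC·ADD·AB·ADD·BC·BC·ADD·BC·BC·AB·A·AB·A·ADD·AB·ADD·ADD·AB·ADD·ADD·BC·BC·ADD·AB·ADD·BC·BC·ADD·BC·BC·ADD·AB·ADD·BC·BC
    A ↦ ADD
    B ↦ AB
    C ↦ A
    D ↦ BC

A->ADD, B->AB, C->A, D->BC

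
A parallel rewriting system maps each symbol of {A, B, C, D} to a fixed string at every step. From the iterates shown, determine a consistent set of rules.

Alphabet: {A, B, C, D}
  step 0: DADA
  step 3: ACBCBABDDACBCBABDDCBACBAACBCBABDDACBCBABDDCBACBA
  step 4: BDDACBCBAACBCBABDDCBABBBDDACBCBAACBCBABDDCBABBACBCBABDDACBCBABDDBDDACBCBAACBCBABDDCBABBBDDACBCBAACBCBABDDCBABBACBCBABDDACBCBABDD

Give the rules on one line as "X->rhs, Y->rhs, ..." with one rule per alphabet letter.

  step 3 ⇒ step 4: ACBCBABDDACBCBABDDCBACBAACBCBABDDACBCBABDDCBACBA ⇒ BDD·ACB·CBA·ACB·CBA·BDD·CBA·B·B·BDD·ACB·CBA·ACB·CBA·BDD·CBA·B·B·ACB·CBA·BDD·ACB·CBA·BDD·BDD·ACB·CBA·ACB·CBA·BDD·CBA·B·B·BDD·ACB·CBA·ACB·CBA·BDD·CBA·B·B·ACB·CBA·BDD·ACB·CBA·BDD
    A ↦ BDD
    B ↦ CBA
    C ↦ ACB
    D ↦ B

A->BDD, B->CBA, C->ACB, D->B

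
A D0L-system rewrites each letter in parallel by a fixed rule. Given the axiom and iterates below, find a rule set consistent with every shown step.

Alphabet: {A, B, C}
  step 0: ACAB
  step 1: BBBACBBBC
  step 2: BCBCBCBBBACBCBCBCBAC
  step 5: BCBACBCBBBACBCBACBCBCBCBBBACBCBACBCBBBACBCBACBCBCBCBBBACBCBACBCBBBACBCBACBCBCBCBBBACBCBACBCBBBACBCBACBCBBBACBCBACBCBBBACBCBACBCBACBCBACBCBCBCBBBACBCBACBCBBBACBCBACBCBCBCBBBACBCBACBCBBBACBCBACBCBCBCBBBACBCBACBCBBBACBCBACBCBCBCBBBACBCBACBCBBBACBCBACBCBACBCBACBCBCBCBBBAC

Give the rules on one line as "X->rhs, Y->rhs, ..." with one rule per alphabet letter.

  step 1 ⇒ step 2: BBBACBBBC ⇒ BC·BC·BC·BB·BAC·BC·BC·BC·BAC
    A ↦ BB
    B ↦ BC
    C ↦ BAC

A->BB, B->BC, C->BAC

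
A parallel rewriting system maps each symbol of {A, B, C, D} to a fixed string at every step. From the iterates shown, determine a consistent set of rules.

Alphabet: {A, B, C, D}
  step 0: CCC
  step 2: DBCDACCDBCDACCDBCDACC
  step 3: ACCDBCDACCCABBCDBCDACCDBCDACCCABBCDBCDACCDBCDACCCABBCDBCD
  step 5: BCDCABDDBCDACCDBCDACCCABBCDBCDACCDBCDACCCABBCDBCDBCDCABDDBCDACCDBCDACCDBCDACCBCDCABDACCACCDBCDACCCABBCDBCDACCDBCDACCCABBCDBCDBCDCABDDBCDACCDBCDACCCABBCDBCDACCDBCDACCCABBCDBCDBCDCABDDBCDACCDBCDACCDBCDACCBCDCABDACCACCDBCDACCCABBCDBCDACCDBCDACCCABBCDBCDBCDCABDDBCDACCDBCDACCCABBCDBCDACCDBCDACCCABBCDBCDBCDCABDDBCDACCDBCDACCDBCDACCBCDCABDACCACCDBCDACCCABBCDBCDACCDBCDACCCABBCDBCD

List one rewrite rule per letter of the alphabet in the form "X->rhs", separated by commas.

  step 2 ⇒ step 3: DBCDACCDBCDACCDBCDACC ⇒ ACC·D·BCD·ACC·CAB·BCD·BCD·ACC·D·BCD·ACC·CAB·BCD·BCD·ACC·D·BCD·ACC·CAB·BCD·BCD
    A ↦ CAB
    B ↦ D
    C ↦ BCD
    D ↦ ACC

A->CAB, B->D, C->BCD, D->ACC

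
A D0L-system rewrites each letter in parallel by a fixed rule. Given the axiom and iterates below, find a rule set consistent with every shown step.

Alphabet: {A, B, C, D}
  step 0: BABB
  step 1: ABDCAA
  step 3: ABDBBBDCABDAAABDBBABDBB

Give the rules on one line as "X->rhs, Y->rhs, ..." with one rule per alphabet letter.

A->BDC, B->A, C->BB, D->BD

  step 0 ⇒ step 1: BABB ⇒ A·BDC·A·A
    A ↦ BDC
    B ↦ A
    C ↦ BB  (constrained at step 1)
    D ↦ BD  (constrained at step 1)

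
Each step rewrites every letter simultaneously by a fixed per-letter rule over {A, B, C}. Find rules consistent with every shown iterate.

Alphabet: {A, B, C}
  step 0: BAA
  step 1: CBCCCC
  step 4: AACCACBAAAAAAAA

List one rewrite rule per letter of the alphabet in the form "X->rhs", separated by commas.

  step 0 ⇒ step 1: BAA ⇒ CB·CC·CC
    A ↦ CC
    B ↦ CB
    C ↦ A  (constrained at step 1)

A->CC, B->CB, C->A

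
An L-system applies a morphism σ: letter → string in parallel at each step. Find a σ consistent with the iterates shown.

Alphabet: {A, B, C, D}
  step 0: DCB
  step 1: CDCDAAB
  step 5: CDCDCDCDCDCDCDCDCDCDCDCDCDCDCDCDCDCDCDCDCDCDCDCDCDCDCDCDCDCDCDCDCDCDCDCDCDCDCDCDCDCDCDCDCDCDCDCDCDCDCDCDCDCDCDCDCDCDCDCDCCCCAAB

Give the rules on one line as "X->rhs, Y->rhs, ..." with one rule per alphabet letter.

A->CC, B->AAB, C->CD, D->CD

  step 0 ⇒ step 1: DCB ⇒ CD·CD·AAB
    B ↦ AAB
    C ↦ CD
    D ↦ CD
    A ↦ CC  (constrained at step 1)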